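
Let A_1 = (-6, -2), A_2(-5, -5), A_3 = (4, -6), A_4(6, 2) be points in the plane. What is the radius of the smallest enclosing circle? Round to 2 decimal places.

6.52

The farthest pair is A_2–A_4 with squared distance 170. The circle on this segment as diameter has centre (0.5, -1.5) and r² = 170/4 = 42.5.
Check A_1: distance² to centre = 42.5 ≤ 42.5, so it lies inside.
All remaining points lie in this disk, and no smaller disk contains both endpoints, so this is the minimum enclosing circle.
r = √(42.5) ≈ 6.52.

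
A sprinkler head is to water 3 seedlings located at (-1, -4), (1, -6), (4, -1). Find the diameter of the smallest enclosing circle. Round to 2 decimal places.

6.01

Call the three points A, B, C in the order given.
Side lengths²: AB² = 8, AC² = 34, BC² = 34.
Since BC² = 34 < 34 + 8 = 42, the triangle is acute, so the smallest enclosing circle is the circumcircle.
Circumcentre = (1.875, -3.125), r² = 9.03125.
Diameter = 2r = 2√(9.03125) ≈ 6.01.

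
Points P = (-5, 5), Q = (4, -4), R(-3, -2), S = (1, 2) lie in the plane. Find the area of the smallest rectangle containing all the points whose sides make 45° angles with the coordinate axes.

72

In coordinates u = x + y, v = x − y the rectangle is axis-aligned; the map (x,y)→(u,v) scales areas by 2.
u-values: 0, 0, -5, 3; range = 3 − (-5) = 8.
v-values: -10, 8, -1, -1; range = 8 − (-10) = 18.
Area = (8 × 18) / 2 = 72.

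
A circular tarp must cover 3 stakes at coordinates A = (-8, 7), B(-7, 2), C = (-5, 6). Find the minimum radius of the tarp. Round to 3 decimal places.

Side lengths²: AB² = 26, AC² = 10, BC² = 20.
Since AB² = 26 < 20 + 10 = 30, the triangle is acute, so the smallest enclosing circle is the circumcircle.
Circumcentre = (-50/7, 32/7), r² = 325/49.
r = √(325/49) ≈ 2.575.

2.575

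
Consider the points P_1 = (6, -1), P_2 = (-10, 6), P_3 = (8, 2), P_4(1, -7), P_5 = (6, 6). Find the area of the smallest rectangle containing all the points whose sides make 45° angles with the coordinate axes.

216

In coordinates u = x + y, v = x − y the rectangle is axis-aligned; the map (x,y)→(u,v) scales areas by 2.
u-values: 5, -4, 10, -6, 12; range = 12 − (-6) = 18.
v-values: 7, -16, 6, 8, 0; range = 8 − (-16) = 24.
Area = (18 × 24) / 2 = 216.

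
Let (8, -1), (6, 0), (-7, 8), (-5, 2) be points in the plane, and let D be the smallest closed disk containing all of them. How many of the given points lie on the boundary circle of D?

2

The minimum enclosing circle of a finite set is fixed by two of the points (as a diameter) or three (as a circumcircle).
The farthest pair is (8, -1)–(-7, 8) with squared distance 306. The circle on this segment as diameter has centre (0.5, 3.5) and r² = 306/4 = 76.5.
Check (6, 0): distance² to centre = 42.5 ≤ 76.5, so it lies inside.
All remaining points lie in this disk, and no smaller disk contains both endpoints, so this is the minimum enclosing circle.
The points at distance exactly r from the centre are (8, -1), (-7, 8) — 2 points.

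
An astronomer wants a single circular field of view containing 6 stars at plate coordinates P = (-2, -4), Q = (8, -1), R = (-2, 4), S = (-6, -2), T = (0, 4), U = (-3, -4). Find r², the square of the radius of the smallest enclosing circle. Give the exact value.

The farthest pair is Q–S with squared distance 197. The circle on this segment as diameter has centre (1, -1.5) and r² = 197/4 = 49.25.
Check P: distance² to centre = 15.25 ≤ 49.25, so it lies inside.
All remaining points lie in this disk, and no smaller disk contains both endpoints, so this is the minimum enclosing circle.

49.25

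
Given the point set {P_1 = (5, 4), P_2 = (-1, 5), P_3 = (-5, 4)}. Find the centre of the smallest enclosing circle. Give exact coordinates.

(0, 4)

Side lengths²: P_1P_2² = 37, P_1P_3² = 100, P_2P_3² = 17.
Since P_1P_3² = 100 ≥ 37 + 17 = 54, the angle opposite P_1P_3 is not acute, so the smallest enclosing circle has P_1P_3 as diameter.
Centre = midpoint of P_1P_3 = (0, 4), r² = 100/4 = 25.
Centre = (0, 4).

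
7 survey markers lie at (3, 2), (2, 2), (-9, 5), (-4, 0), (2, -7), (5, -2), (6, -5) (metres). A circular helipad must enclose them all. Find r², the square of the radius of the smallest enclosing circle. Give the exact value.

A smallest enclosing disk is always determined by at most three of the input points on its boundary.
The farthest pair is (-9, 5)–(6, -5) with squared distance 325. The circle on this segment as diameter has centre (-1.5, 0) and r² = 325/4 = 81.25.
Check (3, 2): distance² to centre = 24.25 ≤ 81.25, so it lies inside.
All remaining points lie in this disk, and no smaller disk contains both endpoints, so this is the minimum enclosing circle.

81.25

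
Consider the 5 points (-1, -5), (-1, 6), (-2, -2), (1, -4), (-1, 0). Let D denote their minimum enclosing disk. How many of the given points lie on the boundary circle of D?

A smallest enclosing disk is always determined by at most three of the input points on its boundary.
The farthest pair is (-1, -5)–(-1, 6) with squared distance 121. The circle on this segment as diameter has centre (-1, 0.5) and r² = 121/4 = 30.25.
Check (-2, -2): distance² to centre = 7.25 ≤ 30.25, so it lies inside.
All remaining points lie in this disk, and no smaller disk contains both endpoints, so this is the minimum enclosing circle.
The points at distance exactly r from the centre are (-1, -5), (-1, 6) — 2 points.

2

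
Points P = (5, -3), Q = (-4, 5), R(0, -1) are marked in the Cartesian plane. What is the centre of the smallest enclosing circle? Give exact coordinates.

Side lengths²: PQ² = 145, PR² = 29, QR² = 52.
Since PQ² = 145 ≥ 52 + 29 = 81, the angle opposite PQ is not acute, so the smallest enclosing circle has PQ as diameter.
Centre = midpoint of PQ = (0.5, 1), r² = 145/4 = 36.25.
Centre = (0.5, 1).

(0.5, 1)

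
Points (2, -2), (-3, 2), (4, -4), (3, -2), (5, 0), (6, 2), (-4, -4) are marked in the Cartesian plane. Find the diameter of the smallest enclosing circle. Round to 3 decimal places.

11.662

The farthest pair is (6, 2)–(-4, -4) with squared distance 136. The circle on this segment as diameter has centre (1, -1) and r² = 136/4 = 34.
Check (2, -2): distance² to centre = 2 ≤ 34, so it lies inside.
All remaining points lie in this disk, and no smaller disk contains both endpoints, so this is the minimum enclosing circle.
Diameter = 2r = 2√34 ≈ 11.662.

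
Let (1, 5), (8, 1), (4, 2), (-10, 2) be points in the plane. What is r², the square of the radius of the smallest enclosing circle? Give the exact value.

81.25

The minimum enclosing circle of a finite set is fixed by two of the points (as a diameter) or three (as a circumcircle).
The farthest pair is (8, 1)–(-10, 2) with squared distance 325. The circle on this segment as diameter has centre (-1, 1.5) and r² = 325/4 = 81.25.
Check (1, 5): distance² to centre = 16.25 ≤ 81.25, so it lies inside.
All remaining points lie in this disk, and no smaller disk contains both endpoints, so this is the minimum enclosing circle.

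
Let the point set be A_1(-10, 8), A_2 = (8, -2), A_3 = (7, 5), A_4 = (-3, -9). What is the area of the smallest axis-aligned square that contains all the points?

324

The bounding box has width 18 and height 17.
An axis-aligned square enclosing the set must have side ≥ max(width, height).
So the minimum side is max(18, 17) = 18.
Area = 18² = 324.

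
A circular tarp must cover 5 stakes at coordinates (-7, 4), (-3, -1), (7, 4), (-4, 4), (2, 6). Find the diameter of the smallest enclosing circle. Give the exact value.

A smallest enclosing disk is always determined by at most three of the input points on its boundary.
The farthest pair is (-7, 4)–(7, 4) with squared distance 196. The circle on this segment as diameter has centre (0, 4) and r² = 196/4 = 49.
Check (-3, -1): distance² to centre = 34 ≤ 49, so it lies inside.
All remaining points lie in this disk, and no smaller disk contains both endpoints, so this is the minimum enclosing circle.
Diameter = 2r = 2√49 = 14.

14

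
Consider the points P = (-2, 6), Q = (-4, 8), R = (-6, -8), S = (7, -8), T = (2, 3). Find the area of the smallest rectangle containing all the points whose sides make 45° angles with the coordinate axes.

256.5

In coordinates u = x + y, v = x − y the rectangle is axis-aligned; the map (x,y)→(u,v) scales areas by 2.
u-values: 4, 4, -14, -1, 5; range = 5 − (-14) = 19.
v-values: -8, -12, 2, 15, -1; range = 15 − (-12) = 27.
Area = (19 × 27) / 2 = 256.5.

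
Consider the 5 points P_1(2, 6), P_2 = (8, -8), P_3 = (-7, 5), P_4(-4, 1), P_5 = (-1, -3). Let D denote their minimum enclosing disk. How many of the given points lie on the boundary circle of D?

2

The farthest pair is P_2–P_3 with squared distance 394. The circle on this segment as diameter has centre (0.5, -1.5) and r² = 394/4 = 98.5.
Check P_1: distance² to centre = 58.5 ≤ 98.5, so it lies inside.
All remaining points lie in this disk, and no smaller disk contains both endpoints, so this is the minimum enclosing circle.
The points at distance exactly r from the centre are P_2, P_3 — 2 points.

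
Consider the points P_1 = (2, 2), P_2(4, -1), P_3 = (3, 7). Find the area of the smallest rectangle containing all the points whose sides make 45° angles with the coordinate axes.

31.5

In coordinates u = x + y, v = x − y the rectangle is axis-aligned; the map (x,y)→(u,v) scales areas by 2.
u-values: 4, 3, 10; range = 10 − 3 = 7.
v-values: 0, 5, -4; range = 5 − (-4) = 9.
Area = (7 × 9) / 2 = 31.5.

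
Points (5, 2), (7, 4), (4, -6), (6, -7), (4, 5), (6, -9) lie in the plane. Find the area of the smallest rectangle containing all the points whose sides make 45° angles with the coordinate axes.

In coordinates u = x + y, v = x − y the rectangle is axis-aligned; the map (x,y)→(u,v) scales areas by 2.
u-values: 7, 11, -2, -1, 9, -3; range = 11 − (-3) = 14.
v-values: 3, 3, 10, 13, -1, 15; range = 15 − (-1) = 16.
Area = (14 × 16) / 2 = 112.

112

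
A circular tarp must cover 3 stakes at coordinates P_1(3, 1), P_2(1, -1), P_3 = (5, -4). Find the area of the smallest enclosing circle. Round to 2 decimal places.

23.24

Side lengths²: P_1P_2² = 8, P_1P_3² = 29, P_2P_3² = 25.
Since P_1P_3² = 29 < 25 + 8 = 33, the triangle is acute, so the smallest enclosing circle is the circumcircle.
Circumcentre = (51/14, -23/14), r² = 725/98.
Area = π·r² = π·725/98 ≈ 23.24.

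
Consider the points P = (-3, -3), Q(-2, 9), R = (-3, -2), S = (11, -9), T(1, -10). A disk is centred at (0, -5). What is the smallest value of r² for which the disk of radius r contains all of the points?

The required radius is the distance from (0, -5) to the farthest point.
Squared distances: 13, 200, 18, 137, 26.
Maximum is 200, attained at Q.

200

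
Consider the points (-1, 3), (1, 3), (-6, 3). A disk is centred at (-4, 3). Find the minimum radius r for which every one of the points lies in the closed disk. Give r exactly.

5

The required radius is the distance from (-4, 3) to the farthest point.
Squared distances: 9, 25, 4.
Maximum is 25, attained at (1, 3).
r = √25 = 5.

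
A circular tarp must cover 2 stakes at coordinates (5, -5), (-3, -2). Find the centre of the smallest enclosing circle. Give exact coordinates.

(1, -3.5)

The smallest circle enclosing two points has them as diameter endpoints.
Centre = midpoint = (1, -3.5); r² = |(5, -5)−(-3, -2)|²/4 = 73/4 = 18.25.
Centre = (1, -3.5).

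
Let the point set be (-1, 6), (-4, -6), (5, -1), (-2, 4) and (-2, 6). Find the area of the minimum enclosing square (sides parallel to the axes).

The bounding box has width 9 and height 12.
An axis-aligned square enclosing the set must have side ≥ max(width, height).
So the minimum side is max(9, 12) = 12.
Area = 12² = 144.

144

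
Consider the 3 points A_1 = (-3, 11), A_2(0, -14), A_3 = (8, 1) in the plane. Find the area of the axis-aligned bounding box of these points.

x ranges over [-3, 8], width 11.
y ranges over [-14, 11], height 25.
Area = 11 × 25 = 275.

275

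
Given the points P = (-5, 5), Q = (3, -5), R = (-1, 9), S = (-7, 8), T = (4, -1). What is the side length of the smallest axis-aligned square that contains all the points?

The bounding box has width 11 and height 14.
An axis-aligned square enclosing the set must have side ≥ max(width, height).
So the minimum side is max(11, 14) = 14.

14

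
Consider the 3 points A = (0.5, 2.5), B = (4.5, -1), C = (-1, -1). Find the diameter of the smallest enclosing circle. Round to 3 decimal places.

Side lengths²: AB² = 28.25, AC² = 14.5, BC² = 30.25.
Since BC² = 30.25 < 28.25 + 14.5 = 42.75, the triangle is acute, so the smallest enclosing circle is the circumcircle.
Circumcentre = (1.75, -3/28), r² = 3277/392.
Diameter = 2r = 2√(3277/392) ≈ 5.783.

5.783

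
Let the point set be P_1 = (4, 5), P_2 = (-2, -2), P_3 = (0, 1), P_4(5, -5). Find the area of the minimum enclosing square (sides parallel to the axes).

100

The bounding box has width 7 and height 10.
An axis-aligned square enclosing the set must have side ≥ max(width, height).
So the minimum side is max(7, 10) = 10.
Area = 10² = 100.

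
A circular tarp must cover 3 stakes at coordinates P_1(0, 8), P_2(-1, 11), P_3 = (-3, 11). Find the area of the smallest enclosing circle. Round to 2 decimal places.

14.14

Side lengths²: P_1P_2² = 10, P_1P_3² = 18, P_2P_3² = 4.
Since P_1P_3² = 18 ≥ 10 + 4 = 14, the angle opposite P_1P_3 is not acute, so the smallest enclosing circle has P_1P_3 as diameter.
Centre = midpoint of P_1P_3 = (-1.5, 9.5), r² = 18/4 = 4.5.
Area = π·r² = π·4.5 ≈ 14.14.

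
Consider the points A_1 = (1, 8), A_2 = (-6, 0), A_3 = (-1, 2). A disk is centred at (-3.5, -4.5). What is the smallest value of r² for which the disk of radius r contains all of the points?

The required radius is the distance from (-3.5, -4.5) to the farthest point.
Squared distances: 176.5, 26.5, 48.5.
Maximum is 176.5, attained at A_1.

176.5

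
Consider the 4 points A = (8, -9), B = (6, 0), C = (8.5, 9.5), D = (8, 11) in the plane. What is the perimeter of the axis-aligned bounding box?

Width = max x − min x = 8.5 − 6 = 2.5.
Height = max y − min y = 11 − (-9) = 20.
Perimeter = 2(2.5 + 20) = 45.

45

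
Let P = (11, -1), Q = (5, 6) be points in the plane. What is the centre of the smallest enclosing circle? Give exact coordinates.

(8, 2.5)

The smallest circle enclosing two points has them as diameter endpoints.
Centre = midpoint = (8, 2.5); r² = |PQ|²/4 = 85/4 = 21.25.
Centre = (8, 2.5).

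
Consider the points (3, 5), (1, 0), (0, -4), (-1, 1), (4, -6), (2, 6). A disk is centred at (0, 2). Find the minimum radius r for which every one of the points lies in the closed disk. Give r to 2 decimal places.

The required radius is the distance from (0, 2) to the farthest point.
Squared distances: 18, 5, 36, 2, 80, 20.
Maximum is 80, attained at (4, -6).
r = √80 ≈ 8.94.

8.94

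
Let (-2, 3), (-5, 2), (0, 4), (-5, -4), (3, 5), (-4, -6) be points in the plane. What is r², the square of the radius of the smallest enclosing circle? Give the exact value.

The minimum enclosing circle of a finite set is fixed by two of the points (as a diameter) or three (as a circumcircle).
The farthest pair is (3, 5)–(-4, -6) with squared distance 170. The circle on this segment as diameter has centre (-0.5, -0.5) and r² = 170/4 = 42.5.
Check (-2, 3): distance² to centre = 14.5 ≤ 42.5, so it lies inside.
All remaining points lie in this disk, and no smaller disk contains both endpoints, so this is the minimum enclosing circle.

42.5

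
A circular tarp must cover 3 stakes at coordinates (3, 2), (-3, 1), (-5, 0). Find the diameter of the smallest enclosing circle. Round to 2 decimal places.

Call the three points A, B, C in the order given.
Side lengths²: AB² = 37, AC² = 68, BC² = 5.
Since AC² = 68 ≥ 37 + 5 = 42, the angle opposite AC is not acute, so the smallest enclosing circle has AC as diameter.
Centre = midpoint of AC = (-1, 1), r² = 68/4 = 17.
Diameter = 2r = 2√17 ≈ 8.25.

8.25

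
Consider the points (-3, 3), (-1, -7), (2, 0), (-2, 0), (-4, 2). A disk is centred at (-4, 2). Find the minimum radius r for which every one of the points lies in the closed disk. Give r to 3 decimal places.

9.487

The required radius is the distance from (-4, 2) to the farthest point.
Squared distances: 2, 90, 40, 8, 0.
Maximum is 90, attained at (-1, -7).
r = √90 ≈ 9.487.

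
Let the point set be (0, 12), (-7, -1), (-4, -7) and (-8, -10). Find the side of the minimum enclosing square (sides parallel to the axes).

The bounding box has width 8 and height 22.
An axis-aligned square enclosing the set must have side ≥ max(width, height).
So the minimum side is max(8, 22) = 22.

22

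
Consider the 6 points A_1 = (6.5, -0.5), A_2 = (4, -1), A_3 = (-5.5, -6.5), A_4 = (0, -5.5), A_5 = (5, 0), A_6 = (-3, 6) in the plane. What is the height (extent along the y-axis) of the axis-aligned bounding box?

12.5

max y = 6, min y = -6.5, so height = 12.5.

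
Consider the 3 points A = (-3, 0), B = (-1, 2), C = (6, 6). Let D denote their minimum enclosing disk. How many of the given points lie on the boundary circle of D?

2

Side lengths²: AB² = 8, AC² = 117, BC² = 65.
Since AC² = 117 ≥ 65 + 8 = 73, the angle opposite AC is not acute, so the smallest enclosing circle has AC as diameter.
Centre = midpoint of AC = (1.5, 3), r² = 117/4 = 29.25.
The points at distance exactly r from the centre are A, C — 2 points.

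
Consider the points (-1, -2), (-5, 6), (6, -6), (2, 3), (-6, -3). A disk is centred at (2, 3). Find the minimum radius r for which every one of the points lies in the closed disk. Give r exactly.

The required radius is the distance from (2, 3) to the farthest point.
Squared distances: 34, 58, 97, 0, 100.
Maximum is 100, attained at (-6, -3).
r = √100 = 10.

10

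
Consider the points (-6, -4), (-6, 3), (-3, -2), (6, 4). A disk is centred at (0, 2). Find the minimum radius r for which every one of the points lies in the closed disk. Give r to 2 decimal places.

8.49

The required radius is the distance from (0, 2) to the farthest point.
Squared distances: 72, 37, 25, 40.
Maximum is 72, attained at (-6, -4).
r = √72 ≈ 8.49.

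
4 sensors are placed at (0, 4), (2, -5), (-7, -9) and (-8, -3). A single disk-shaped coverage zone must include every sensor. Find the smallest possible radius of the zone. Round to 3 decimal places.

7.382

By Welzl's lemma the MEC is supported by two points (diametrically opposite) or three points (on a circumcircle).
The farthest pair is (0, 4)–(-7, -9) with squared distance 218. The circle on this segment as diameter has centre (-3.5, -2.5) and r² = 218/4 = 54.5.
Check (2, -5): distance² to centre = 36.5 ≤ 54.5, so it lies inside.
All remaining points lie in this disk, and no smaller disk contains both endpoints, so this is the minimum enclosing circle.
r = √(54.5) ≈ 7.382.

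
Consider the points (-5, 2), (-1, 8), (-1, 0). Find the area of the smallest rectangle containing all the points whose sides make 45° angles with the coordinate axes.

40

In coordinates u = x + y, v = x − y the rectangle is axis-aligned; the map (x,y)→(u,v) scales areas by 2.
u-values: -3, 7, -1; range = 7 − (-3) = 10.
v-values: -7, -9, -1; range = -1 − (-9) = 8.
Area = (10 × 8) / 2 = 40.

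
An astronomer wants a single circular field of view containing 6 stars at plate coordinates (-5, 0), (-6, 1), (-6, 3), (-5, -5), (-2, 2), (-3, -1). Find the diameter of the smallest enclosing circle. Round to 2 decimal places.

8.17

A smallest enclosing disk is always determined by at most three of the input points on its boundary.
The minimum enclosing circle is determined by three boundary points: (-6, 3), (-5, -5), (-2, 2).
Their circumcentre is (-301/62, -57/62) with r² = 32045/1922.
The farthest remaining point (-6, 1) is at distance² 9601/1922 ≤ 32045/1922.
Diameter = 2r = 2√(32045/1922) ≈ 8.17.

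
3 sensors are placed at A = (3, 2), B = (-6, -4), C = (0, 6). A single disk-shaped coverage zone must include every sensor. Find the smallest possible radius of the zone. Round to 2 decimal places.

Side lengths²: AB² = 117, AC² = 25, BC² = 136.
Since BC² = 136 < 117 + 25 = 142, the triangle is acute, so the smallest enclosing circle is the circumcircle.
Circumcentre = (-49/18, 5/6), r² = 5525/162.
r = √(5525/162) ≈ 5.84.

5.84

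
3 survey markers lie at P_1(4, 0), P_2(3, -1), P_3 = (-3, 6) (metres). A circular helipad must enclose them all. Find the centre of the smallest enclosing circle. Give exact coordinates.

Side lengths²: P_1P_2² = 2, P_1P_3² = 85, P_2P_3² = 85.
Since P_2P_3² = 85 < 85 + 2 = 87, the triangle is acute, so the smallest enclosing circle is the circumcircle.
Circumcentre = (7/26, 71/26), r² = 7225/338.
Centre = (7/26, 71/26).

(7/26, 71/26)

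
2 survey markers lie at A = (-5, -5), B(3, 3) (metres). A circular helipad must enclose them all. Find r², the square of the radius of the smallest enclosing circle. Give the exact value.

32

The smallest circle enclosing two points has them as diameter endpoints.
Centre = midpoint = (-1, -1); r² = |AB|²/4 = 128/4 = 32.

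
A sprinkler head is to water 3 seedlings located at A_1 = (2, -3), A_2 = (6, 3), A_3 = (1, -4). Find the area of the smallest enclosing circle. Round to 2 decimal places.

58.12

Side lengths²: A_1A_2² = 52, A_1A_3² = 2, A_2A_3² = 74.
Since A_2A_3² = 74 ≥ 52 + 2 = 54, the angle opposite A_2A_3 is not acute, so the smallest enclosing circle has A_2A_3 as diameter.
Centre = midpoint of A_2A_3 = (3.5, -0.5), r² = 74/4 = 18.5.
Area = π·r² = π·18.5 ≈ 58.12.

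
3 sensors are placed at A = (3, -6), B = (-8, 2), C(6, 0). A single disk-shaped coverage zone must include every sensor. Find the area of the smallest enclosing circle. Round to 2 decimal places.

161.44

Side lengths²: AB² = 185, AC² = 45, BC² = 200.
Since BC² = 200 < 185 + 45 = 230, the triangle is acute, so the smallest enclosing circle is the circumcircle.
Circumcentre = (-7/6, -1/6), r² = 925/18.
Area = π·r² = π·925/18 ≈ 161.44.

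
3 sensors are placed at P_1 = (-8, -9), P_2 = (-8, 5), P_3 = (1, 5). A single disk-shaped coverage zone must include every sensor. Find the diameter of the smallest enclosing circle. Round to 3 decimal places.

16.643

Side lengths²: P_1P_2² = 196, P_1P_3² = 277, P_2P_3² = 81.
Since P_1P_3² = 277 ≥ 196 + 81 = 277, the angle opposite P_1P_3 is not acute, so the smallest enclosing circle has P_1P_3 as diameter.
Centre = midpoint of P_1P_3 = (-3.5, -2), r² = 277/4 = 69.25.
Diameter = 2r = 2√(69.25) ≈ 16.643.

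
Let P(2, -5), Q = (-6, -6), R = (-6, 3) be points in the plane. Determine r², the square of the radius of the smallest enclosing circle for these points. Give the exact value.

Side lengths²: PQ² = 65, PR² = 128, QR² = 81.
Since PR² = 128 < 81 + 65 = 146, the triangle is acute, so the smallest enclosing circle is the circumcircle.
Circumcentre = (-2.5, -1.5), r² = 32.5.

32.5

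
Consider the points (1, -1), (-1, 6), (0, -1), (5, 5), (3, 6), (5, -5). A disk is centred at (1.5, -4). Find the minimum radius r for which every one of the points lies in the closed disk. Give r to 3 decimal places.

The required radius is the distance from (1.5, -4) to the farthest point.
Squared distances: 9.25, 106.25, 11.25, 93.25, 102.25, 13.25.
Maximum is 106.25, attained at (-1, 6).
r = √(106.25) ≈ 10.308.

10.308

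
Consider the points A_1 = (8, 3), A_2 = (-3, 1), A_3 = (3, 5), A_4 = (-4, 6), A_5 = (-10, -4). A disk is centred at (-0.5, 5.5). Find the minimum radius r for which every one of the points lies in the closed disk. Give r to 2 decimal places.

13.44

The required radius is the distance from (-0.5, 5.5) to the farthest point.
Squared distances: 78.5, 26.5, 12.5, 12.5, 180.5.
Maximum is 180.5, attained at A_5.
r = √(180.5) ≈ 13.44.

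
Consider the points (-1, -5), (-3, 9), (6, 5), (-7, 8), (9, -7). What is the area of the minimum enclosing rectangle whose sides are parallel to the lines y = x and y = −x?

263.5

In coordinates u = x + y, v = x − y the rectangle is axis-aligned; the map (x,y)→(u,v) scales areas by 2.
u-values: -6, 6, 11, 1, 2; range = 11 − (-6) = 17.
v-values: 4, -12, 1, -15, 16; range = 16 − (-15) = 31.
Area = (17 × 31) / 2 = 263.5.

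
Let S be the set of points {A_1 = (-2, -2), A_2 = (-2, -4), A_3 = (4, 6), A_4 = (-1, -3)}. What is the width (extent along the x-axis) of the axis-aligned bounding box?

6

max x = 4, min x = -2, so width = 6.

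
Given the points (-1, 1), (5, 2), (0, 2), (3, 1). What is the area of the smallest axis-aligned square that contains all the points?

36

The bounding box has width 6 and height 1.
An axis-aligned square enclosing the set must have side ≥ max(width, height).
So the minimum side is max(6, 1) = 6.
Area = 6² = 36.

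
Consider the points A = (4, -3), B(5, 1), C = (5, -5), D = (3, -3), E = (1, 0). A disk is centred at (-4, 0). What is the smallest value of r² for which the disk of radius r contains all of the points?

106

The required radius is the distance from (-4, 0) to the farthest point.
Squared distances: 73, 82, 106, 58, 25.
Maximum is 106, attained at C.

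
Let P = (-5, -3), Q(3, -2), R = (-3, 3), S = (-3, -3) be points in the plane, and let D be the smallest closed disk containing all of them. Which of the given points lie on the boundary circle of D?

P, Q, R

By Welzl's lemma the MEC is supported by two points (diametrically opposite) or three points (on a circumcircle).
The minimum enclosing circle is determined by three boundary points: P, Q, R.
Their circumcentre is (-55/46, -43/46) with r² = 19825/1058.
The farthest remaining point S is at distance² 7957/1058 ≤ 19825/1058.
The points at distance exactly r from the centre are P, Q, R — 3 points.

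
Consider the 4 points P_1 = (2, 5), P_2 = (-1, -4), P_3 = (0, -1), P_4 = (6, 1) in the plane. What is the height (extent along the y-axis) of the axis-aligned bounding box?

9

max y = 5, min y = -4, so height = 9.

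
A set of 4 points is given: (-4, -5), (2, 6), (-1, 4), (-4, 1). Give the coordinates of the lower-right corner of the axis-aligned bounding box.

(2, -5)

x-range [-4, 2], y-range [-5, 6].
The lower-right corner is (2, -5).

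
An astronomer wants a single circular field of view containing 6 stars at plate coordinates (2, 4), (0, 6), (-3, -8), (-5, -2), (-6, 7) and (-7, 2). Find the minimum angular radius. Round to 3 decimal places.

A smallest enclosing disk is always determined by at most three of the input points on its boundary.
The minimum enclosing circle is determined by three boundary points: (0, 6), (-3, -8), (-6, 7).
Their circumcentre is (-241/58, -25/58) with r² = 98605/1682.
The farthest remaining point (2, 4) is at distance² 96749/1682 ≤ 98605/1682.
r = √(98605/1682) ≈ 7.657.

7.657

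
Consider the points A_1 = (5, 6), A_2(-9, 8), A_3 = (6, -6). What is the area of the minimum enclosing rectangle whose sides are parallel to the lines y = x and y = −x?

174

In coordinates u = x + y, v = x − y the rectangle is axis-aligned; the map (x,y)→(u,v) scales areas by 2.
u-values: 11, -1, 0; range = 11 − (-1) = 12.
v-values: -1, -17, 12; range = 12 − (-17) = 29.
Area = (12 × 29) / 2 = 174.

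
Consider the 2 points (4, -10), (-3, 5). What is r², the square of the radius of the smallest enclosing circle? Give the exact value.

The smallest circle enclosing two points has them as diameter endpoints.
Centre = midpoint = (0.5, -2.5); r² = |(4, -10)−(-3, 5)|²/4 = 274/4 = 68.5.

68.5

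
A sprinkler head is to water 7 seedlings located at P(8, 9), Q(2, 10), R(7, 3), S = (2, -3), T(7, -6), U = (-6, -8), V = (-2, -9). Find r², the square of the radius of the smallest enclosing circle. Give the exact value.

121.25

A smallest enclosing disk is always determined by at most three of the input points on its boundary.
The farthest pair is P–U with squared distance 485. The circle on this segment as diameter has centre (1, 0.5) and r² = 485/4 = 121.25.
Check Q: distance² to centre = 91.25 ≤ 121.25, so it lies inside.
All remaining points lie in this disk, and no smaller disk contains both endpoints, so this is the minimum enclosing circle.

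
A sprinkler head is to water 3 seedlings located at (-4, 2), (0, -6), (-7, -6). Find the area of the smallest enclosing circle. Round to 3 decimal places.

71.668

Call the three points A, B, C in the order given.
Side lengths²: AB² = 80, AC² = 73, BC² = 49.
Since AB² = 80 < 73 + 49 = 122, the triangle is acute, so the smallest enclosing circle is the circumcircle.
Circumcentre = (-3.5, -2.75), r² = 22.8125.
Area = π·r² = π·22.8125 ≈ 71.668.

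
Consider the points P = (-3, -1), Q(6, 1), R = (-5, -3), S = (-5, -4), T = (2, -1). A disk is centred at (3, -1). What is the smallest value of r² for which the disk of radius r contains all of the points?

The required radius is the distance from (3, -1) to the farthest point.
Squared distances: 36, 13, 68, 73, 1.
Maximum is 73, attained at S.

73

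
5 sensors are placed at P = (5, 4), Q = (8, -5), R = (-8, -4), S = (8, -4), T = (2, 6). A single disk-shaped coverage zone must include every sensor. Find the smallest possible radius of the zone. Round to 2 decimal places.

8.36

A smallest enclosing disk is always determined by at most three of the input points on its boundary.
The minimum enclosing circle is determined by three boundary points: Q, R, T.
Their circumcentre is (5/34, -73/34) with r² = 40349/578.
The farthest remaining point S is at distance² 37629/578 ≤ 40349/578.
r = √(40349/578) ≈ 8.36.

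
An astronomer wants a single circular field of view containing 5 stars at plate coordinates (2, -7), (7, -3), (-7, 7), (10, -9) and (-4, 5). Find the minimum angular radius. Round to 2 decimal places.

A smallest enclosing disk is always determined by at most three of the input points on its boundary.
The farthest pair is (-7, 7)–(10, -9) with squared distance 545. The circle on this segment as diameter has centre (1.5, -1) and r² = 545/4 = 136.25.
Check (2, -7): distance² to centre = 36.25 ≤ 136.25, so it lies inside.
All remaining points lie in this disk, and no smaller disk contains both endpoints, so this is the minimum enclosing circle.
r = √(136.25) ≈ 11.67.

11.67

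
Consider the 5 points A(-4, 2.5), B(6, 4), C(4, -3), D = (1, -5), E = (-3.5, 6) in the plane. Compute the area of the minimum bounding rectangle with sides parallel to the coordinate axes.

x ranges over [-4, 6], width 10.
y ranges over [-5, 6], height 11.
Area = 10 × 11 = 110.

110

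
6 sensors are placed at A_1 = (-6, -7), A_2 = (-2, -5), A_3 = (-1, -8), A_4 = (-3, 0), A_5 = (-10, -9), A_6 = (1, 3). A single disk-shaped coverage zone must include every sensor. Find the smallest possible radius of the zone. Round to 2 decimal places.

The minimum enclosing circle of a finite set is fixed by two of the points (as a diameter) or three (as a circumcircle).
The farthest pair is A_5–A_6 with squared distance 265. The circle on this segment as diameter has centre (-4.5, -3) and r² = 265/4 = 66.25.
Check A_1: distance² to centre = 18.25 ≤ 66.25, so it lies inside.
All remaining points lie in this disk, and no smaller disk contains both endpoints, so this is the minimum enclosing circle.
r = √(66.25) ≈ 8.14.

8.14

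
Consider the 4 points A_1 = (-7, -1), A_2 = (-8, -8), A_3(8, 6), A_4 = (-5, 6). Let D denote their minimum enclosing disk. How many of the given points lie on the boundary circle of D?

A smallest enclosing disk is always determined by at most three of the input points on its boundary.
The farthest pair is A_2–A_3 with squared distance 452. The circle on this segment as diameter has centre (0, -1) and r² = 452/4 = 113.
Check A_1: distance² to centre = 49 ≤ 113, so it lies inside.
All remaining points lie in this disk, and no smaller disk contains both endpoints, so this is the minimum enclosing circle.
The points at distance exactly r from the centre are A_2, A_3 — 2 points.

2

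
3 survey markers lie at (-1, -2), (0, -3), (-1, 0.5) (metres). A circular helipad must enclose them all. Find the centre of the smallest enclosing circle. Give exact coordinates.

Call the three points A, B, C in the order given.
Side lengths²: AB² = 2, AC² = 6.25, BC² = 13.25.
Since BC² = 13.25 ≥ 6.25 + 2 = 8.25, the angle opposite BC is not acute, so the smallest enclosing circle has BC as diameter.
Centre = midpoint of BC = (-0.5, -1.25), r² = 13.25/4 = 3.3125.
Centre = (-0.5, -1.25).

(-0.5, -1.25)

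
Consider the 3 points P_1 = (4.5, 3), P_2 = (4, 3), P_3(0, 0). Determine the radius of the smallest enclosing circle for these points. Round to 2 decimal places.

Side lengths²: P_1P_2² = 0.25, P_1P_3² = 29.25, P_2P_3² = 25.
Since P_1P_3² = 29.25 ≥ 25 + 0.25 = 25.25, the angle opposite P_1P_3 is not acute, so the smallest enclosing circle has P_1P_3 as diameter.
Centre = midpoint of P_1P_3 = (2.25, 1.5), r² = 29.25/4 = 7.3125.
r = √(7.3125) ≈ 2.70.

2.70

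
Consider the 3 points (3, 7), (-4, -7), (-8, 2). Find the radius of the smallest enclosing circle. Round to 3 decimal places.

7.826

Call the three points A, B, C in the order given.
Side lengths²: AB² = 245, AC² = 146, BC² = 97.
Since AB² = 245 ≥ 146 + 97 = 243, the angle opposite AB is not acute, so the smallest enclosing circle has AB as diameter.
Centre = midpoint of AB = (-0.5, 0), r² = 245/4 = 61.25.
r = √(61.25) ≈ 7.826.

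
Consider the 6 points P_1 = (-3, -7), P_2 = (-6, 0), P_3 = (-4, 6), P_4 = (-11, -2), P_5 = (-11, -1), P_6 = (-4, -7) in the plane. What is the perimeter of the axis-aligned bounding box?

42

Width = max x − min x = -3 − (-11) = 8.
Height = max y − min y = 6 − (-7) = 13.
Perimeter = 2(8 + 13) = 42.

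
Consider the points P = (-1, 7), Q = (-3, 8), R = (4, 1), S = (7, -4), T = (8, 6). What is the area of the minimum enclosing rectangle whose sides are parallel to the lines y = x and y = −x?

121

In coordinates u = x + y, v = x − y the rectangle is axis-aligned; the map (x,y)→(u,v) scales areas by 2.
u-values: 6, 5, 5, 3, 14; range = 14 − 3 = 11.
v-values: -8, -11, 3, 11, 2; range = 11 − (-11) = 22.
Area = (11 × 22) / 2 = 121.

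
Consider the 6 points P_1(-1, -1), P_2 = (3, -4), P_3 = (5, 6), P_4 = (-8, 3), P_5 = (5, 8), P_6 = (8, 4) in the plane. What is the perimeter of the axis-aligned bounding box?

56

Width = max x − min x = 8 − (-8) = 16.
Height = max y − min y = 8 − (-4) = 12.
Perimeter = 2(16 + 12) = 56.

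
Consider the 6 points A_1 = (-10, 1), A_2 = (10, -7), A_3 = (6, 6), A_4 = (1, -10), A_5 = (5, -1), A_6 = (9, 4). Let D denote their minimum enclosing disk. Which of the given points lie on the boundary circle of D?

A smallest enclosing disk is always determined by at most three of the input points on its boundary.
The minimum enclosing circle is determined by three boundary points: A_1, A_2, A_6.
Their circumcentre is (14/53, -124/53) with r² = 327265/2809.
The farthest remaining point A_3 is at distance² 287780/2809 ≤ 327265/2809.
The points at distance exactly r from the centre are A_1, A_2, A_6 — 3 points.

A_1, A_2, A_6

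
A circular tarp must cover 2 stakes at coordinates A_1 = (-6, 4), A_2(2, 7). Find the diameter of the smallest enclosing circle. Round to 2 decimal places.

8.54

The smallest circle enclosing two points has them as diameter endpoints.
Centre = midpoint = (-2, 5.5); r² = |A_1A_2|²/4 = 73/4 = 18.25.
Diameter = 2r = 2√(18.25) ≈ 8.54.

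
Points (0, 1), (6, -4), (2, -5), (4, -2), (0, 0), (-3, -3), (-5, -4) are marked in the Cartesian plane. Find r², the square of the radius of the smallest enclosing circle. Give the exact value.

The farthest pair is (6, -4)–(-5, -4) with squared distance 121. The circle on this segment as diameter has centre (0.5, -4) and r² = 121/4 = 30.25.
Check (0, 1): distance² to centre = 25.25 ≤ 30.25, so it lies inside.
All remaining points lie in this disk, and no smaller disk contains both endpoints, so this is the minimum enclosing circle.

30.25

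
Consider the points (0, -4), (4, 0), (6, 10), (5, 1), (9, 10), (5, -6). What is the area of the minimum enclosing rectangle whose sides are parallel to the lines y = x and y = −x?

In coordinates u = x + y, v = x − y the rectangle is axis-aligned; the map (x,y)→(u,v) scales areas by 2.
u-values: -4, 4, 16, 6, 19, -1; range = 19 − (-4) = 23.
v-values: 4, 4, -4, 4, -1, 11; range = 11 − (-4) = 15.
Area = (23 × 15) / 2 = 172.5.

172.5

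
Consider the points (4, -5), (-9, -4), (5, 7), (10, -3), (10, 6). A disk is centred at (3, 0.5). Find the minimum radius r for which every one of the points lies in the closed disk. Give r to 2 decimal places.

12.82

The required radius is the distance from (3, 0.5) to the farthest point.
Squared distances: 31.25, 164.25, 46.25, 61.25, 79.25.
Maximum is 164.25, attained at (-9, -4).
r = √(164.25) ≈ 12.82.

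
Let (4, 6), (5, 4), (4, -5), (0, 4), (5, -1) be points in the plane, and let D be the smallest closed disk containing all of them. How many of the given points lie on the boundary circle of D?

2

The minimum enclosing circle of a finite set is fixed by two of the points (as a diameter) or three (as a circumcircle).
The farthest pair is (4, 6)–(4, -5) with squared distance 121. The circle on this segment as diameter has centre (4, 0.5) and r² = 121/4 = 30.25.
Check (5, 4): distance² to centre = 13.25 ≤ 30.25, so it lies inside.
All remaining points lie in this disk, and no smaller disk contains both endpoints, so this is the minimum enclosing circle.
The points at distance exactly r from the centre are (4, 6), (4, -5) — 2 points.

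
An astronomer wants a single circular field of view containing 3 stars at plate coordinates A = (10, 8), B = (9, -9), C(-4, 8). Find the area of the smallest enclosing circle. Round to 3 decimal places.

Side lengths²: AB² = 290, AC² = 196, BC² = 458.
Since BC² = 458 < 290 + 196 = 486, the triangle is acute, so the smallest enclosing circle is the circumcircle.
Circumcentre = (3, -2/17), r² = 33205/289.
Area = π·r² = π·33205/289 ≈ 360.957.

360.957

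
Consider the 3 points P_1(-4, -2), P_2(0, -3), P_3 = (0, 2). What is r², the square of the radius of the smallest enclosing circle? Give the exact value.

8.5

Side lengths²: P_1P_2² = 17, P_1P_3² = 32, P_2P_3² = 25.
Since P_1P_3² = 32 < 25 + 17 = 42, the triangle is acute, so the smallest enclosing circle is the circumcircle.
Circumcentre = (-1.5, -0.5), r² = 8.5.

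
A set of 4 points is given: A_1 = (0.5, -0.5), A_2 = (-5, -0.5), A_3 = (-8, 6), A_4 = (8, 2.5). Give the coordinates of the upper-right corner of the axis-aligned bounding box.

x-range [-8, 8], y-range [-0.5, 6].
The upper-right corner is (8, 6).

(8, 6)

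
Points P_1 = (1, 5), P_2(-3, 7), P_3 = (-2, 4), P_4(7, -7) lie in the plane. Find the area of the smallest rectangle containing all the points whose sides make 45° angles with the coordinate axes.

In coordinates u = x + y, v = x − y the rectangle is axis-aligned; the map (x,y)→(u,v) scales areas by 2.
u-values: 6, 4, 2, 0; range = 6 − 0 = 6.
v-values: -4, -10, -6, 14; range = 14 − (-10) = 24.
Area = (6 × 24) / 2 = 72.

72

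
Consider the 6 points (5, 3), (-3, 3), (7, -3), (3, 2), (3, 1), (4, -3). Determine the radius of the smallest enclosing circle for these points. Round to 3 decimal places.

A smallest enclosing disk is always determined by at most three of the input points on its boundary.
The farthest pair is (-3, 3)–(7, -3) with squared distance 136. The circle on this segment as diameter has centre (2, 0) and r² = 136/4 = 34.
Check (5, 3): distance² to centre = 18 ≤ 34, so it lies inside.
All remaining points lie in this disk, and no smaller disk contains both endpoints, so this is the minimum enclosing circle.
r = √34 ≈ 5.831.

5.831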